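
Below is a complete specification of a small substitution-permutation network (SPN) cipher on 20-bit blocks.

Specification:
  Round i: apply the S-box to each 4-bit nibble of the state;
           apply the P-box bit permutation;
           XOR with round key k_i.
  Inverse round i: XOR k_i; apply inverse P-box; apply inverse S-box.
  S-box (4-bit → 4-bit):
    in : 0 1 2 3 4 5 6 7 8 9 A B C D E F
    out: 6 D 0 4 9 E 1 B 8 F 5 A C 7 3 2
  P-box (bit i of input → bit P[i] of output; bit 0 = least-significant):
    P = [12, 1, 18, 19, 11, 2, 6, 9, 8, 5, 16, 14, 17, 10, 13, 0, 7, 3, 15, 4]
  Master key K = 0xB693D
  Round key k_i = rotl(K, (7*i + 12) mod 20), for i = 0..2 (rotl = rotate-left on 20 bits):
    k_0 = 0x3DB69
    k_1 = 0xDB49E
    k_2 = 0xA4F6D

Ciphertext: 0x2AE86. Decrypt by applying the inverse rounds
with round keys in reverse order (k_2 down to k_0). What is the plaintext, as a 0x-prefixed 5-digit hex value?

0x7B3DD

s_0 = ciphertext = 0x2AE86
s_1 = InvRound(s_0, k_2) = 0xDC73B
s_2 = InvRound(s_1, k_1) = 0x6C7B6
s_3 = InvRound(s_2, k_0) = 0x7B3DD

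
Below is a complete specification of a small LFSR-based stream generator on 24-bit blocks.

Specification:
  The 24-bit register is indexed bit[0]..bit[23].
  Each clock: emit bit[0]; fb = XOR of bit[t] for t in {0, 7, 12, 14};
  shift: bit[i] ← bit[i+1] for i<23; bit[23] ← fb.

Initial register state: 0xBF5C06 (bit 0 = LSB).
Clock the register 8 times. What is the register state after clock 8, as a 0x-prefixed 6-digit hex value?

reg_0 = 0xBF5C06
clock 1: out=0, reg = 0x5FAE03
clock 2: out=1, reg = 0xAFD701
clock 3: out=1, reg = 0xD7EB80
clock 4: out=0, reg = 0x6BF5C0
clock 5: out=0, reg = 0xB5FAE0
clock 6: out=0, reg = 0xDAFD70
clock 7: out=0, reg = 0x6D7EB8
clock 8: out=0, reg = 0xB6BF5C

0xB6BF5C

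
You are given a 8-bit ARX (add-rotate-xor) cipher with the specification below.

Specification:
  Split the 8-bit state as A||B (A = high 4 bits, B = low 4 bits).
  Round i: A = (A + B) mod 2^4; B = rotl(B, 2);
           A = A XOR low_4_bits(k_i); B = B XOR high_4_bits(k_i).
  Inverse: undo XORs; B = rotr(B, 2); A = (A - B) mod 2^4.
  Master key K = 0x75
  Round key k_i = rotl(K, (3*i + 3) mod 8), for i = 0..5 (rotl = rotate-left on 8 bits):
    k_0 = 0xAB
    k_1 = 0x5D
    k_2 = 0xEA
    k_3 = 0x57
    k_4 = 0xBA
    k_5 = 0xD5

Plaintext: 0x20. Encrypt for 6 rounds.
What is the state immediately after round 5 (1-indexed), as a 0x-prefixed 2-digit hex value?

0xAF

s_0 = plaintext = 0x20
s_1 = Round(s_0, k_0) = 0x9A
s_2 = Round(s_1, k_1) = 0xEF
s_3 = Round(s_2, k_2) = 0x71
s_4 = Round(s_3, k_3) = 0xF1
s_5 = Round(s_4, k_4) = 0xAF
s_6 = Round(s_5, k_5) = 0xC2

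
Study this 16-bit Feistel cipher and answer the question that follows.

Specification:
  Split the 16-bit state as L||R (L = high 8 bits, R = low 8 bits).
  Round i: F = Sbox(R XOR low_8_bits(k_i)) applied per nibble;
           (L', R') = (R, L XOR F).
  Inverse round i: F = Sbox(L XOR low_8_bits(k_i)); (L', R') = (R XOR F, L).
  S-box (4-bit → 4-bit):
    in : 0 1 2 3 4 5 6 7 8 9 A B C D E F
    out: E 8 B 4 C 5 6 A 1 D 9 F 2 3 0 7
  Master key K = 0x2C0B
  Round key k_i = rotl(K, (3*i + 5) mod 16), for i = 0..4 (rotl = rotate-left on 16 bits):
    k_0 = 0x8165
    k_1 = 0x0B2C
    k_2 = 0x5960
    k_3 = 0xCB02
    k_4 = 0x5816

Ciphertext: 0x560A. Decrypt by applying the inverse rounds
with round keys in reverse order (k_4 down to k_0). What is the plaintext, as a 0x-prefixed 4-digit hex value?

s_0 = ciphertext = 0x560A
s_1 = InvRound(s_0, k_4) = 0xC456
s_2 = InvRound(s_1, k_3) = 0x70C4
s_3 = InvRound(s_2, k_2) = 0x4A70
s_4 = InvRound(s_3, k_1) = 0x164A
s_5 = InvRound(s_4, k_0) = 0xEE16

0xEE16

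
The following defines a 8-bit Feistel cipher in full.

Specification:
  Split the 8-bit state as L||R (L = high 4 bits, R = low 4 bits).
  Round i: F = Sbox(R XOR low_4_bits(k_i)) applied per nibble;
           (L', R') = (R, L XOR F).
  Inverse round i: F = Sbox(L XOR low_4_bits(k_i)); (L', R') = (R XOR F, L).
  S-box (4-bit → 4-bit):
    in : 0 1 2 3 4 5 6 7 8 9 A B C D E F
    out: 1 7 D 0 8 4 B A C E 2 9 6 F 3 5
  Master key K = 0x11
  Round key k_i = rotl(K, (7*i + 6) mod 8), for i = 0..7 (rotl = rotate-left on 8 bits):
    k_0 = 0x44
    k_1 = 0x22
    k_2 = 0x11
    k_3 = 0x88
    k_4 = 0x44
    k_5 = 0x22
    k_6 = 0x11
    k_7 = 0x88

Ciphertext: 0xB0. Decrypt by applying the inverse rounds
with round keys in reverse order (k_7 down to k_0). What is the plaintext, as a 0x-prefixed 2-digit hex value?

0x90

s_0 = ciphertext = 0xB0
s_1 = InvRound(s_0, k_7) = 0x0B
s_2 = InvRound(s_1, k_6) = 0xC0
s_3 = InvRound(s_2, k_5) = 0x3C
s_4 = InvRound(s_3, k_4) = 0x63
s_5 = InvRound(s_4, k_3) = 0x06
s_6 = InvRound(s_5, k_2) = 0x10
s_7 = InvRound(s_6, k_1) = 0x01
s_8 = InvRound(s_7, k_0) = 0x90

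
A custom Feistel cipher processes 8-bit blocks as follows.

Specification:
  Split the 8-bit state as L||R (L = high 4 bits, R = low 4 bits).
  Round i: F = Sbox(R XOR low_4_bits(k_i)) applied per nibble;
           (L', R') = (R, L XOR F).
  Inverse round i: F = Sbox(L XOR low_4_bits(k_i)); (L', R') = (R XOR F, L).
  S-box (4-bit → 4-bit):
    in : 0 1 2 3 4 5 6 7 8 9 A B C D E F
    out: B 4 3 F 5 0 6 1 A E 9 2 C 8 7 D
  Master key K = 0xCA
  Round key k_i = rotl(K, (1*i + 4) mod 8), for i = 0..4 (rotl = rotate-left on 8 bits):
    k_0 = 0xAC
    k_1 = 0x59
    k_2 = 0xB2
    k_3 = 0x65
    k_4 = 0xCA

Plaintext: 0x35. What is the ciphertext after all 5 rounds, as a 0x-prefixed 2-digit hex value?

0x24

s_0 = plaintext = 0x35
s_1 = Round(s_0, k_0) = 0x5D
s_2 = Round(s_1, k_1) = 0xD0
s_3 = Round(s_2, k_2) = 0x0E
s_4 = Round(s_3, k_3) = 0xE2
s_5 = Round(s_4, k_4) = 0x24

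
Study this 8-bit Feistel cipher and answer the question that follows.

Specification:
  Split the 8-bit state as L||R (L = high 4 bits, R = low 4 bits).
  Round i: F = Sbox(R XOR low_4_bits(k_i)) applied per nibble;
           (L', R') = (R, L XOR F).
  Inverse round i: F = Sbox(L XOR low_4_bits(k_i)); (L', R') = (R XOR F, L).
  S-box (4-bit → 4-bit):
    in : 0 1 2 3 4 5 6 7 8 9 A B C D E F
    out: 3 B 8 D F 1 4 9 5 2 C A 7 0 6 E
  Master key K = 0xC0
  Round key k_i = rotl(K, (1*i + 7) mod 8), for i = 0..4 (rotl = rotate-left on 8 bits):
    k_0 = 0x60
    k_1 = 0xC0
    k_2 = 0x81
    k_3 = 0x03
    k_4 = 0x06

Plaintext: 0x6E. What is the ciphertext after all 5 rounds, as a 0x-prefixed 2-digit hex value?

0x28

s_0 = plaintext = 0x6E
s_1 = Round(s_0, k_0) = 0xE0
s_2 = Round(s_1, k_1) = 0x0D
s_3 = Round(s_2, k_2) = 0xD7
s_4 = Round(s_3, k_3) = 0x72
s_5 = Round(s_4, k_4) = 0x28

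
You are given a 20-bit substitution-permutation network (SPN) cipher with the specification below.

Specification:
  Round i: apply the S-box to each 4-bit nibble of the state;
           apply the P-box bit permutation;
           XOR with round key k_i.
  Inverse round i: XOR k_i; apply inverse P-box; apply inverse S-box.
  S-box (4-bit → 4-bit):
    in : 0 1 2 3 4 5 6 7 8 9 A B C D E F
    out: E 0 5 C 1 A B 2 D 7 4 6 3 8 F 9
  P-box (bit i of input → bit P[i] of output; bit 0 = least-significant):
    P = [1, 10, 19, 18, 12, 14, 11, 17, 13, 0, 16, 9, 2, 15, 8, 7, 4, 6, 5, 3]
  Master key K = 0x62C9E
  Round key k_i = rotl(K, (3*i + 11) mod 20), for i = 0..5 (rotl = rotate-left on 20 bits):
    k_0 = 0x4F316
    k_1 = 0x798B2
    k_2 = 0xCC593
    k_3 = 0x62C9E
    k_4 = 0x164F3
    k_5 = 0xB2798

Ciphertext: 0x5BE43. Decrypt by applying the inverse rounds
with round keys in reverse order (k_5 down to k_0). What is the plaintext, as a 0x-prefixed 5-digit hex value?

s_0 = ciphertext = 0x5BE43
s_1 = InvRound(s_0, k_5) = 0x60788
s_2 = InvRound(s_1, k_4) = 0xEAE5F
s_3 = InvRound(s_2, k_3) = 0x7551A
s_4 = InvRound(s_3, k_2) = 0xD5BFA
s_5 = InvRound(s_4, k_1) = 0x5BD5A
s_6 = InvRound(s_5, k_0) = 0x543B7

0x543B7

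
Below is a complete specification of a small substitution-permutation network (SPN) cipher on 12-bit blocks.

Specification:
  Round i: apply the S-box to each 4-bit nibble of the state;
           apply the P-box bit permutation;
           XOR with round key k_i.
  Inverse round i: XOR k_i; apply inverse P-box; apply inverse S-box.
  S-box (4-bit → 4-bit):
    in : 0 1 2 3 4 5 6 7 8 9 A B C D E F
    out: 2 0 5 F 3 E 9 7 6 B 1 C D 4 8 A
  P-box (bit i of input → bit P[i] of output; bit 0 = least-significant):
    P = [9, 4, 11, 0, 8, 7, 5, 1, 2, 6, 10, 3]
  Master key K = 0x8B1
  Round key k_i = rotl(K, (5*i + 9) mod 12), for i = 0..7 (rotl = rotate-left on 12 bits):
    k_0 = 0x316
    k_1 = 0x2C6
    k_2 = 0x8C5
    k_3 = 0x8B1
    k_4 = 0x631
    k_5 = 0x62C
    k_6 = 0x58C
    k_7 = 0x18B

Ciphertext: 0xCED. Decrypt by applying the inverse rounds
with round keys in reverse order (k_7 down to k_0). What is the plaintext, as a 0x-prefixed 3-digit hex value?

0x023

s_0 = ciphertext = 0xCED
s_1 = InvRound(s_0, k_7) = 0x7CD
s_2 = InvRound(s_1, k_6) = 0x016
s_3 = InvRound(s_2, k_5) = 0xBB4
s_4 = InvRound(s_3, k_4) = 0x24B
s_5 = InvRound(s_4, k_3) = 0xF57
s_6 = InvRound(s_5, k_2) = 0xD94
s_7 = InvRound(s_6, k_1) = 0x867
s_8 = InvRound(s_7, k_0) = 0x023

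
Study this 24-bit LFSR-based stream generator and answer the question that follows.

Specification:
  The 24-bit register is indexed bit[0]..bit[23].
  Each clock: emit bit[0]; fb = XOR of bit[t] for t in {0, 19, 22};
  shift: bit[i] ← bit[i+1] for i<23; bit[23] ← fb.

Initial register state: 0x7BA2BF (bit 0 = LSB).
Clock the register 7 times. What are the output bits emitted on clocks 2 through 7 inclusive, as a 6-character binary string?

111110

reg_0 = 0x7BA2BF
clock 1: out=1, reg = 0xBDD15F
clock 2: out=1, reg = 0x5EE8AF
clock 3: out=1, reg = 0xAF7457
clock 4: out=1, reg = 0x57BA2B
clock 5: out=1, reg = 0x2BDD15
clock 6: out=1, reg = 0x15EE8A
clock 7: out=0, reg = 0x0AF745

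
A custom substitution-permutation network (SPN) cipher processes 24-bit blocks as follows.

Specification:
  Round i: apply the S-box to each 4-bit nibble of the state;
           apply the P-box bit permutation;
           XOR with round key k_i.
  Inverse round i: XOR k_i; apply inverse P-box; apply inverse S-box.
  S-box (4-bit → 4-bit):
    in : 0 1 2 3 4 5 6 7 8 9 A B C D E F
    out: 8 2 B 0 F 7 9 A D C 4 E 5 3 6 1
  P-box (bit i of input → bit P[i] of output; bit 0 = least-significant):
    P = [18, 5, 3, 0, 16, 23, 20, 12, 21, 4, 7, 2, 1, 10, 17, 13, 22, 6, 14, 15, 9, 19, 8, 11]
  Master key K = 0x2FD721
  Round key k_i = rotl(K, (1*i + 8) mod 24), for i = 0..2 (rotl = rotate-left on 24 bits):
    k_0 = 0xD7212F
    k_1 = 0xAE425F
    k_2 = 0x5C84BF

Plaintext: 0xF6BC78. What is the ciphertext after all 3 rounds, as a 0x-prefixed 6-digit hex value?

0x347DA1

s_0 = plaintext = 0xF6BC78
s_1 = Round(s_0, k_0) = 0x3197A6
s_2 = Round(s_1, k_1) = 0xB8620A
s_3 = Round(s_2, k_2) = 0x347DA1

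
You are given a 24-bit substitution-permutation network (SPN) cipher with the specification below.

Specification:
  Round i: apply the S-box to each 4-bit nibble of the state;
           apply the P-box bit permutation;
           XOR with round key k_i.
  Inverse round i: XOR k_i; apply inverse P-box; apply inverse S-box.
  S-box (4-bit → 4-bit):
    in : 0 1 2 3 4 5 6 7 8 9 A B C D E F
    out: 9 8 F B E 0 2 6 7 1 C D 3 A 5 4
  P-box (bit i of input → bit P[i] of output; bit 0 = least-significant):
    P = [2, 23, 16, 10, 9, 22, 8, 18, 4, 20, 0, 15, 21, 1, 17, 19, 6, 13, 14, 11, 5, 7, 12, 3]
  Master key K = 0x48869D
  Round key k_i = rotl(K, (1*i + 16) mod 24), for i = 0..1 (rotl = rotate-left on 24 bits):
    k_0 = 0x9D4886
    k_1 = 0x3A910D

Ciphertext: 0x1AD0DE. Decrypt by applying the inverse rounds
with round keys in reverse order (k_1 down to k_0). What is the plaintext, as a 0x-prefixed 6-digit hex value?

0x9982C4

s_0 = ciphertext = 0x1AD0DE
s_1 = InvRound(s_0, k_1) = 0x6ECEF5
s_2 = InvRound(s_1, k_0) = 0x9982C4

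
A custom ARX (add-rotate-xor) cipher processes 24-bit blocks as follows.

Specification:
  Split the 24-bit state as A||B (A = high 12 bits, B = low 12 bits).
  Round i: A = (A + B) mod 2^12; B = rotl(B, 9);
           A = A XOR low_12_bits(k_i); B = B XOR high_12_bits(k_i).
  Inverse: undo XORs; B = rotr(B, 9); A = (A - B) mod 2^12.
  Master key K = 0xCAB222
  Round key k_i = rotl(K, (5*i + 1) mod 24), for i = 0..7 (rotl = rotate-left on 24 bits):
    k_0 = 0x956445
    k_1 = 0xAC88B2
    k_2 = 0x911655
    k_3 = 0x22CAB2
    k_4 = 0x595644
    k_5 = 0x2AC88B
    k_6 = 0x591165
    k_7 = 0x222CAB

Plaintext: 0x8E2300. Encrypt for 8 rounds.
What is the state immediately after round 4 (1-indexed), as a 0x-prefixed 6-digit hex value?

0x946A91

s_0 = plaintext = 0x8E2300
s_1 = Round(s_0, k_0) = 0xFA7936
s_2 = Round(s_1, k_1) = 0x06F7EE
s_3 = Round(s_2, k_2) = 0xE085EC
s_4 = Round(s_3, k_3) = 0x946A91
s_5 = Round(s_4, k_4) = 0x5936C7
s_6 = Round(s_5, k_5) = 0x4D1C74
s_7 = Round(s_6, k_6) = 0x020C1F
s_8 = Round(s_7, k_7) = 0x094DA1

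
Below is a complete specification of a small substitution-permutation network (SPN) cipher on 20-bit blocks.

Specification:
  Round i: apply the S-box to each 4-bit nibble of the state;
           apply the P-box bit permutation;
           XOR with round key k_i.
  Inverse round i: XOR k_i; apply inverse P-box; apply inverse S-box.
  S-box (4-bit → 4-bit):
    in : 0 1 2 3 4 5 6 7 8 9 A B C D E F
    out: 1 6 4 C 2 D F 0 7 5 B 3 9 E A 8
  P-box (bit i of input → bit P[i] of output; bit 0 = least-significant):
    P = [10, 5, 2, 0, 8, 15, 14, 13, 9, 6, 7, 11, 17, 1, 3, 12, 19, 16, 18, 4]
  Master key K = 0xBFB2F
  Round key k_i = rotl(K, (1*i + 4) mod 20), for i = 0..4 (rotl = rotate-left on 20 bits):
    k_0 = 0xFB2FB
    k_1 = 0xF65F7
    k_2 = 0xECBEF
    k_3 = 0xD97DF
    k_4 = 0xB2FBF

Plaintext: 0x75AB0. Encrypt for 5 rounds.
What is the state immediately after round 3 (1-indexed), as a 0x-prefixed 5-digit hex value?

s_0 = plaintext = 0x75AB0
s_1 = Round(s_0, k_0) = 0xD2DB3
s_2 = Round(s_1, k_1) = 0xAEC2A
s_3 = Round(s_2, k_2) = 0x795DC
s_4 = Round(s_3, k_3) = 0xF7956
s_5 = Round(s_4, k_4) = 0xB480A

0x795DC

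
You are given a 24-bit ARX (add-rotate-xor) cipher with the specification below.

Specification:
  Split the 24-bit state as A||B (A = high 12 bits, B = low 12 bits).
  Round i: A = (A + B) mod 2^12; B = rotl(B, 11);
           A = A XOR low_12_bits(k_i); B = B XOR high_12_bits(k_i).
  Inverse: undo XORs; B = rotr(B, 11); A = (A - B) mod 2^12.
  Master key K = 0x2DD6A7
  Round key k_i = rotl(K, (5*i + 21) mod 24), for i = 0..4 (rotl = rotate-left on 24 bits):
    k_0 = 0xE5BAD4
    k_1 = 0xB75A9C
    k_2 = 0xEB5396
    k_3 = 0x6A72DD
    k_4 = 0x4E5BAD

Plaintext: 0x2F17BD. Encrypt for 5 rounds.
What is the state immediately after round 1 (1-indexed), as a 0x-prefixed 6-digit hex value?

0x07A585

s_0 = plaintext = 0x2F17BD
s_1 = Round(s_0, k_0) = 0x07A585
s_2 = Round(s_1, k_1) = 0xF631B7
s_3 = Round(s_2, k_2) = 0x28C66E
s_4 = Round(s_3, k_3) = 0xA27590
s_5 = Round(s_4, k_4) = 0x41A62D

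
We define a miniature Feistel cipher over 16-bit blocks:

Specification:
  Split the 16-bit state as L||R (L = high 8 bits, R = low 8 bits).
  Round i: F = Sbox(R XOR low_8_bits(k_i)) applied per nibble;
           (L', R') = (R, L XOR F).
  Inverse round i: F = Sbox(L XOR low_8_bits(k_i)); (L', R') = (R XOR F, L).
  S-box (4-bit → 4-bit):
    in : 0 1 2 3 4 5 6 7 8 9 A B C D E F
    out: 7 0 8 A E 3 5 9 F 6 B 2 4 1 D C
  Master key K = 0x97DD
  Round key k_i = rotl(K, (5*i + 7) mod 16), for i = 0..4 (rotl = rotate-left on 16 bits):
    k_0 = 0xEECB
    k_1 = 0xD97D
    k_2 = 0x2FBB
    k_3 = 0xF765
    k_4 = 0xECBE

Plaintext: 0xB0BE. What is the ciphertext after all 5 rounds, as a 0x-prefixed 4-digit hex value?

s_0 = plaintext = 0xB0BE
s_1 = Round(s_0, k_0) = 0xBE23
s_2 = Round(s_1, k_1) = 0x2383
s_3 = Round(s_2, k_2) = 0x838C
s_4 = Round(s_3, k_3) = 0x8C55
s_5 = Round(s_4, k_4) = 0x555E

0x555E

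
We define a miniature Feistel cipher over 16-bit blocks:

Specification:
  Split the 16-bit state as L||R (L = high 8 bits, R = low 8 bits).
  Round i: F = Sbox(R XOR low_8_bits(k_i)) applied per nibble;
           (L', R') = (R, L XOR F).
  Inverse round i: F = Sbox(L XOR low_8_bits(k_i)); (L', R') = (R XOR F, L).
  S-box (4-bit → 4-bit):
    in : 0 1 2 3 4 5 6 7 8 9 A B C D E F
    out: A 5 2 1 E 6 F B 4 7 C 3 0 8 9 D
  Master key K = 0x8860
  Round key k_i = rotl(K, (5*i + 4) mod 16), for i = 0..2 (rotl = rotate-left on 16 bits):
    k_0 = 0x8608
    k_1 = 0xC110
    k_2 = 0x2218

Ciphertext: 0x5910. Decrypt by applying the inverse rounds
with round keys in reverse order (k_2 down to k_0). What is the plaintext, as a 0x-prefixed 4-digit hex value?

s_0 = ciphertext = 0x5910
s_1 = InvRound(s_0, k_2) = 0xF559
s_2 = InvRound(s_1, k_1) = 0xCFF5
s_3 = InvRound(s_2, k_0) = 0xFECF

0xFECF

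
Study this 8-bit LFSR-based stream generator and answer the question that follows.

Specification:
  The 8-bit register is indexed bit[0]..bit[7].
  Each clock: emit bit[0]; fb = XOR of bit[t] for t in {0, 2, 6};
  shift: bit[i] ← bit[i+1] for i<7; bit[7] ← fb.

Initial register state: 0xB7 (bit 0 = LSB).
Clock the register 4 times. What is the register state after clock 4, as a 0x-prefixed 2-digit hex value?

0x8B

reg_0 = 0xB7
clock 1: out=1, reg = 0x5B
clock 2: out=1, reg = 0x2D
clock 3: out=1, reg = 0x16
clock 4: out=0, reg = 0x8B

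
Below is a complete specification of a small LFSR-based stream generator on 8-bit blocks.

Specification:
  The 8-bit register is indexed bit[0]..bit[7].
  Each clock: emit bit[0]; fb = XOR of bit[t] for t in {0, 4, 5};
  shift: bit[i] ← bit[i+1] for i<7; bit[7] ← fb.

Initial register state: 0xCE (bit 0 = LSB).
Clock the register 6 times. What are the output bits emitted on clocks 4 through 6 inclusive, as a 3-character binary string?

reg_0 = 0xCE
clock 1: out=0, reg = 0x67
clock 2: out=1, reg = 0x33
clock 3: out=1, reg = 0x99
clock 4: out=1, reg = 0x4C
clock 5: out=0, reg = 0x26
clock 6: out=0, reg = 0x93

100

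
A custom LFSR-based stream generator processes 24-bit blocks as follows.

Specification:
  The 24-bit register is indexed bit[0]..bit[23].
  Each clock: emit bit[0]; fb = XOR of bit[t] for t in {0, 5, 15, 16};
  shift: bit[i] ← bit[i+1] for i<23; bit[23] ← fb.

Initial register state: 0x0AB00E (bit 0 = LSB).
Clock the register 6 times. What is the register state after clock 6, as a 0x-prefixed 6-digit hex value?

reg_0 = 0x0AB00E
clock 1: out=0, reg = 0x855807
clock 2: out=1, reg = 0x42AC03
clock 3: out=1, reg = 0x215601
clock 4: out=1, reg = 0x10AB00
clock 5: out=0, reg = 0x885580
clock 6: out=0, reg = 0x442AC0

0x442AC0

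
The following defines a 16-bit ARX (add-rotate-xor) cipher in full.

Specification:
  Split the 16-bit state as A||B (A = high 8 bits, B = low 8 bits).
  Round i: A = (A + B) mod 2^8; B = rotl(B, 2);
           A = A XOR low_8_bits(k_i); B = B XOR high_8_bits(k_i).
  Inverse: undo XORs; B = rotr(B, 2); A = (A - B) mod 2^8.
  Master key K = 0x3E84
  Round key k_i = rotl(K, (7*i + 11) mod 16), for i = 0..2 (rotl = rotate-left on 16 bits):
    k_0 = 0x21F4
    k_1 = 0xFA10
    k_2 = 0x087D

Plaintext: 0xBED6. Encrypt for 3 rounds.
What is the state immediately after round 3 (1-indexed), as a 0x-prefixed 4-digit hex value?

s_0 = plaintext = 0xBED6
s_1 = Round(s_0, k_0) = 0x607A
s_2 = Round(s_1, k_1) = 0xCA13
s_3 = Round(s_2, k_2) = 0xA044

0xA044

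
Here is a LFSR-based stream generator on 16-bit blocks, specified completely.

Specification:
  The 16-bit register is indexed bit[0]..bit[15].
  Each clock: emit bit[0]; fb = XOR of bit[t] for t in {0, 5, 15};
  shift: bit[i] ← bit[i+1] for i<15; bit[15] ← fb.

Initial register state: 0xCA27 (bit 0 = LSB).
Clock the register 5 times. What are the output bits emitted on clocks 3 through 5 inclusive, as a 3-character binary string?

100

reg_0 = 0xCA27
clock 1: out=1, reg = 0xE513
clock 2: out=1, reg = 0x7289
clock 3: out=1, reg = 0xB944
clock 4: out=0, reg = 0xDCA2
clock 5: out=0, reg = 0x6E51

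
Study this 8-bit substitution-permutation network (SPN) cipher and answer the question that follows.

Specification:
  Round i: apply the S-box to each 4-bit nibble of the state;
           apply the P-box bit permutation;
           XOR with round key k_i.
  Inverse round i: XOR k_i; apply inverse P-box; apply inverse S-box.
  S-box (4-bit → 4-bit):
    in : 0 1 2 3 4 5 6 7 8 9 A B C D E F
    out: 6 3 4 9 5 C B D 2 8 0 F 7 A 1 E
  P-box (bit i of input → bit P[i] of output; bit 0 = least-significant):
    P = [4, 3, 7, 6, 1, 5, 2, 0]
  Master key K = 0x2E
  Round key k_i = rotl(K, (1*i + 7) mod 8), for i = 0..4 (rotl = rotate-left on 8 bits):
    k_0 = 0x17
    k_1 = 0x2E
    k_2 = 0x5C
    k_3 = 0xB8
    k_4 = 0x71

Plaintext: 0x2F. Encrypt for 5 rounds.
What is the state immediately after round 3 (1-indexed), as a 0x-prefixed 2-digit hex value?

0xAD

s_0 = plaintext = 0x2F
s_1 = Round(s_0, k_0) = 0xDB
s_2 = Round(s_1, k_1) = 0xD7
s_3 = Round(s_2, k_2) = 0xAD
s_4 = Round(s_3, k_3) = 0xF0
s_5 = Round(s_4, k_4) = 0xDC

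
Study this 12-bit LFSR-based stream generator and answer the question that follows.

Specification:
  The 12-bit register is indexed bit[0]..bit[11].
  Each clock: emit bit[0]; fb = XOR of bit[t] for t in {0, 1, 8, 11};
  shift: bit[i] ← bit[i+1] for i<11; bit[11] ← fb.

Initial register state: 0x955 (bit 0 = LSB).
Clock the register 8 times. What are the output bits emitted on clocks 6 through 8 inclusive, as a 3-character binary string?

reg_0 = 0x955
clock 1: out=1, reg = 0xCAA
clock 2: out=0, reg = 0x655
clock 3: out=1, reg = 0xB2A
clock 4: out=0, reg = 0xD95
clock 5: out=1, reg = 0xECA
clock 6: out=0, reg = 0x765
clock 7: out=1, reg = 0x3B2
clock 8: out=0, reg = 0x1D9

010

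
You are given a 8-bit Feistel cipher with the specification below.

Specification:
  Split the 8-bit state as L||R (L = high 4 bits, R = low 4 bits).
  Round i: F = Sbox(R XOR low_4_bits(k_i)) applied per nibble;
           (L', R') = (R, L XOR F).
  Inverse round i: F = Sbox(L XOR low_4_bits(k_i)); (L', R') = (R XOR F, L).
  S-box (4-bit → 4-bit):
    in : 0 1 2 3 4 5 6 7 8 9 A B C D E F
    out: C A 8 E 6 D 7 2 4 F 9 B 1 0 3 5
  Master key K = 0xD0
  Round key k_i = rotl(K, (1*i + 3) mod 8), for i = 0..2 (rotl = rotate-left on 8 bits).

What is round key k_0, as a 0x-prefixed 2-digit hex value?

K = 0xD0
k_0 = rotl(K, (1*0+3) mod 8) = rotl(K, 3) = 0x86

0x86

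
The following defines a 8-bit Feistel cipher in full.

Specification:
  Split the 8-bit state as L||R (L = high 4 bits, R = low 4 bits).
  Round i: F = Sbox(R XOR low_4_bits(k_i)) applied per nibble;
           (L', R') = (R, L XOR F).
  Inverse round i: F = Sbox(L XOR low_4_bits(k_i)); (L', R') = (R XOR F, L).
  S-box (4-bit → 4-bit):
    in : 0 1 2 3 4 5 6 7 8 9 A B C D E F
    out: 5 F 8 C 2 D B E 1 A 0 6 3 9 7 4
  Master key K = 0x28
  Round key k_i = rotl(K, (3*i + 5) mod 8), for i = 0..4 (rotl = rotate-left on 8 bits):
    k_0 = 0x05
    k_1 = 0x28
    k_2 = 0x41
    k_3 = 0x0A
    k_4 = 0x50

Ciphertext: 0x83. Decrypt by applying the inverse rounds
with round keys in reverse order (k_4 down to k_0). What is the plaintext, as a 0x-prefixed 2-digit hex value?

0x3F

s_0 = ciphertext = 0x83
s_1 = InvRound(s_0, k_4) = 0x28
s_2 = InvRound(s_1, k_3) = 0x92
s_3 = InvRound(s_2, k_2) = 0x39
s_4 = InvRound(s_3, k_1) = 0xF3
s_5 = InvRound(s_4, k_0) = 0x3F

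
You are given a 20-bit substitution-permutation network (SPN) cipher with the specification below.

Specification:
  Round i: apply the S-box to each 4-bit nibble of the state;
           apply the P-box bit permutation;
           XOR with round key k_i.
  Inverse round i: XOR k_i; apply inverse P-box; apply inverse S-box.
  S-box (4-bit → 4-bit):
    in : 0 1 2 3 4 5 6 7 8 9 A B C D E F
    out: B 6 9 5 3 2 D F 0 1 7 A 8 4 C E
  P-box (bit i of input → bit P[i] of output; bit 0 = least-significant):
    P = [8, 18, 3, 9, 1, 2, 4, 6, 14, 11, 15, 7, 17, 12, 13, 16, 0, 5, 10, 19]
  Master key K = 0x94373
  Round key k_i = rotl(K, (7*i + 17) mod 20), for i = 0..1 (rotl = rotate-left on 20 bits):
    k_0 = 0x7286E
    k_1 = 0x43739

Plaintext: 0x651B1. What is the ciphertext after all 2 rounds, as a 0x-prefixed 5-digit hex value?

s_0 = plaintext = 0x651B1
s_1 = Round(s_0, k_0) = 0xBB423
s_2 = Round(s_1, k_1) = 0xD6E53

0xD6E53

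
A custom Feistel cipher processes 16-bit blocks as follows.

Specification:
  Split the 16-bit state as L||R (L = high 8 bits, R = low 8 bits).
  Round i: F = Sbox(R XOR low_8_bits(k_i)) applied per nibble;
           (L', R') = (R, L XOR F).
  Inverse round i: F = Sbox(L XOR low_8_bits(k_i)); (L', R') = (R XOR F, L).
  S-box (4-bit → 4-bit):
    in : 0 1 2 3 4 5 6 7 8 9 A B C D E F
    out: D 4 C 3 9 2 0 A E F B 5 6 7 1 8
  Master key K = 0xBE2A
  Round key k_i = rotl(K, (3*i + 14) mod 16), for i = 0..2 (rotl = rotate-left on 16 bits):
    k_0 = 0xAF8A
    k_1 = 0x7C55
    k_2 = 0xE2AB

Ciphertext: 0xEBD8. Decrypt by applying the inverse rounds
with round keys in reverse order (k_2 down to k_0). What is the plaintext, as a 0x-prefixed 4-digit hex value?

s_0 = ciphertext = 0xEBD8
s_1 = InvRound(s_0, k_2) = 0x45EB
s_2 = InvRound(s_1, k_1) = 0xA645
s_3 = InvRound(s_2, k_0) = 0x83A6

0x83A6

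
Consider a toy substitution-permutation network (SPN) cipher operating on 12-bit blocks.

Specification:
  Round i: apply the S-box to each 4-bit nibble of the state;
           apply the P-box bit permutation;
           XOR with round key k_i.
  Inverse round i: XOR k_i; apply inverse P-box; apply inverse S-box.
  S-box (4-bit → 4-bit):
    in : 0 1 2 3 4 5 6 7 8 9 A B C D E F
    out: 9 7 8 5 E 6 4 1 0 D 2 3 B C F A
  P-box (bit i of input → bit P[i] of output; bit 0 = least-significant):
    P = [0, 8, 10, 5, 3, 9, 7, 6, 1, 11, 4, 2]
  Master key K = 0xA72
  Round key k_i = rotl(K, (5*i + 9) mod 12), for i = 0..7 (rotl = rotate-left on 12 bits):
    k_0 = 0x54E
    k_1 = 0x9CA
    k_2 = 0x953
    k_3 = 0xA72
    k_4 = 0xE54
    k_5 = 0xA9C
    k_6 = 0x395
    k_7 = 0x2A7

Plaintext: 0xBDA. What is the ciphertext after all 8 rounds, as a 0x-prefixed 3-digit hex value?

0x551

s_0 = plaintext = 0xBDA
s_1 = Round(s_0, k_0) = 0xC8C
s_2 = Round(s_1, k_1) = 0x0ED
s_3 = Round(s_2, k_2) = 0xFBD
s_4 = Round(s_3, k_3) = 0x45E
s_5 = Round(s_4, k_4) = 0x1E1
s_6 = Round(s_5, k_5) = 0x547
s_7 = Round(s_6, k_6) = 0x944
s_8 = Round(s_7, k_7) = 0x551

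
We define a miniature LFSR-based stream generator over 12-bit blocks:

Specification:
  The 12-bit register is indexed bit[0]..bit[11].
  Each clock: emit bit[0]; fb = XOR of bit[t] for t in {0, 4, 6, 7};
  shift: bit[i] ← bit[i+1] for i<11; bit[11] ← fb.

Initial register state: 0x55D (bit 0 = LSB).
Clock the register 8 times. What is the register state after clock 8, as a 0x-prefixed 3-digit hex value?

0x375

reg_0 = 0x55D
clock 1: out=1, reg = 0xAAE
clock 2: out=0, reg = 0xD57
clock 3: out=1, reg = 0xEAB
clock 4: out=1, reg = 0x755
clock 5: out=1, reg = 0xBAA
clock 6: out=0, reg = 0xDD5
clock 7: out=1, reg = 0x6EA
clock 8: out=0, reg = 0x375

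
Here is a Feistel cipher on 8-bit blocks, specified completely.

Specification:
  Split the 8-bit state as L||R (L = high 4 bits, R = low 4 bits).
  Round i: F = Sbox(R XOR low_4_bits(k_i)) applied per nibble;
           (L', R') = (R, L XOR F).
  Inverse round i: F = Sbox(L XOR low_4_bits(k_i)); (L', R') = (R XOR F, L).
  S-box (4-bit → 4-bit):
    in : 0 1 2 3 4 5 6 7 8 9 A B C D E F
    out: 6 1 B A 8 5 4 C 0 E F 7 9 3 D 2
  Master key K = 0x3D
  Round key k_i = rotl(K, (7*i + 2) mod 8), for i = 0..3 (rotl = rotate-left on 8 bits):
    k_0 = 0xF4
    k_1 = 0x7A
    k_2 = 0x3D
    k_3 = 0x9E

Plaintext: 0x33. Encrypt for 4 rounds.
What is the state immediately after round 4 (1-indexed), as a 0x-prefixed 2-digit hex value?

0x82

s_0 = plaintext = 0x33
s_1 = Round(s_0, k_0) = 0x3F
s_2 = Round(s_1, k_1) = 0xF6
s_3 = Round(s_2, k_2) = 0x68
s_4 = Round(s_3, k_3) = 0x82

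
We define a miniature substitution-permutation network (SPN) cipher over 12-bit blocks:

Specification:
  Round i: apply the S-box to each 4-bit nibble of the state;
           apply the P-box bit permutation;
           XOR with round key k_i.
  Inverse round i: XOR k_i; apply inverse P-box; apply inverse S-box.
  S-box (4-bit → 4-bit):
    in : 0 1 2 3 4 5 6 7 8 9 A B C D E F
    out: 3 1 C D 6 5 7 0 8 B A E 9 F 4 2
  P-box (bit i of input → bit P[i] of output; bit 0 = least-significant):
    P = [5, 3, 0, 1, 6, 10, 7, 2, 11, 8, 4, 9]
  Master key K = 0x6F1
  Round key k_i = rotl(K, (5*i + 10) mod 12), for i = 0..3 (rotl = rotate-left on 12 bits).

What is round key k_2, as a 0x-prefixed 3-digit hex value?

0x16F

K = 0x6F1
k_0 = rotl(K, (5*0+10) mod 12) = rotl(K, 10) = 0x5BC
k_1 = rotl(K, (5*1+10) mod 12) = rotl(K, 3) = 0x78B
k_2 = rotl(K, (5*2+10) mod 12) = rotl(K, 8) = 0x16F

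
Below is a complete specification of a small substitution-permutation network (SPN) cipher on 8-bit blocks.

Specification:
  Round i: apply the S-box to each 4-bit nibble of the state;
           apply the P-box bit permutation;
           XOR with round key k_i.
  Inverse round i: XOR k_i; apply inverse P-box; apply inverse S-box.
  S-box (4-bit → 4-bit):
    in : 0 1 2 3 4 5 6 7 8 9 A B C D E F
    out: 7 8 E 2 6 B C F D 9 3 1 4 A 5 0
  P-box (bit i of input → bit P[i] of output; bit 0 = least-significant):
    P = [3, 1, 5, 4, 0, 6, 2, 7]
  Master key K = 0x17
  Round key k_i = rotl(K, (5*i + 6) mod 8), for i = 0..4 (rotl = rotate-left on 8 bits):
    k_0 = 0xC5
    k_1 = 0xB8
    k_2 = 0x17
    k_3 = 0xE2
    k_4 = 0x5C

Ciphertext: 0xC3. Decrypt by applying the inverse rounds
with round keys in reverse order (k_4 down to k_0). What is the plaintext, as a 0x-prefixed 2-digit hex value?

0xF0

s_0 = ciphertext = 0xC3
s_1 = InvRound(s_0, k_4) = 0x85
s_2 = InvRound(s_1, k_3) = 0x04
s_3 = InvRound(s_2, k_2) = 0xBD
s_4 = InvRound(s_3, k_1) = 0xEF
s_5 = InvRound(s_4, k_0) = 0xF0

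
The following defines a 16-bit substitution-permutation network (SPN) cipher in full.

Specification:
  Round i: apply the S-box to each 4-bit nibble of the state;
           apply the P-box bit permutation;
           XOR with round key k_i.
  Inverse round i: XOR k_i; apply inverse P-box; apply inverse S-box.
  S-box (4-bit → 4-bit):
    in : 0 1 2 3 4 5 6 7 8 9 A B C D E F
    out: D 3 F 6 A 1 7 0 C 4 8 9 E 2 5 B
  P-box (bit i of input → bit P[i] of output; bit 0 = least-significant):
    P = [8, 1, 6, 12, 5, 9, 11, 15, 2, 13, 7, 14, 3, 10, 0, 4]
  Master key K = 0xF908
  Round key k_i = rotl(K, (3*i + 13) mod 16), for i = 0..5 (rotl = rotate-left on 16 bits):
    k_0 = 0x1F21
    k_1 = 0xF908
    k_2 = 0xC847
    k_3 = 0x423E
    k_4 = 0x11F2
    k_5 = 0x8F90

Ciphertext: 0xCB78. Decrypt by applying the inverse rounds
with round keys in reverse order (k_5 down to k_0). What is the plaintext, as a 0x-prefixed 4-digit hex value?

s_0 = ciphertext = 0xCB78
s_1 = InvRound(s_0, k_5) = 0x1859
s_2 = InvRound(s_1, k_4) = 0xE9E1
s_3 = InvRound(s_2, k_3) = 0x06C6
s_4 = InvRound(s_3, k_2) = 0x38C7
s_5 = InvRound(s_4, k_1) = 0xE0A6
s_6 = InvRound(s_5, k_0) = 0x32CF

0x32CF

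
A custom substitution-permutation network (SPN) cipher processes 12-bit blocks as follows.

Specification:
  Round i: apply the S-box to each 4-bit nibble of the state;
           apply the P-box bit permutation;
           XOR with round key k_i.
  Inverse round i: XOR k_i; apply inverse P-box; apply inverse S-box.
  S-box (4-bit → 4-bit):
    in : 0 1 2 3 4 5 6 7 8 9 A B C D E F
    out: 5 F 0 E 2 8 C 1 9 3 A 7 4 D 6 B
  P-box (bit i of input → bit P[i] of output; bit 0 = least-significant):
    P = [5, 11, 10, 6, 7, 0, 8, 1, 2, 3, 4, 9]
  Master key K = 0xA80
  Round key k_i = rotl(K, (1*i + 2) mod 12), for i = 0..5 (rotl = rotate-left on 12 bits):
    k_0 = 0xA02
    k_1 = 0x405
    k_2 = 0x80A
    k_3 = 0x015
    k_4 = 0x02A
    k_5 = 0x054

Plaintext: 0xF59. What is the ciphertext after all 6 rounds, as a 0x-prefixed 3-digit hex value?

0xAE7

s_0 = plaintext = 0xF59
s_1 = Round(s_0, k_0) = 0x02C
s_2 = Round(s_1, k_1) = 0x011
s_3 = Round(s_2, k_2) = 0x5FD
s_4 = Round(s_3, k_3) = 0x6F6
s_5 = Round(s_4, k_4) = 0x6F9
s_6 = Round(s_5, k_5) = 0xAE7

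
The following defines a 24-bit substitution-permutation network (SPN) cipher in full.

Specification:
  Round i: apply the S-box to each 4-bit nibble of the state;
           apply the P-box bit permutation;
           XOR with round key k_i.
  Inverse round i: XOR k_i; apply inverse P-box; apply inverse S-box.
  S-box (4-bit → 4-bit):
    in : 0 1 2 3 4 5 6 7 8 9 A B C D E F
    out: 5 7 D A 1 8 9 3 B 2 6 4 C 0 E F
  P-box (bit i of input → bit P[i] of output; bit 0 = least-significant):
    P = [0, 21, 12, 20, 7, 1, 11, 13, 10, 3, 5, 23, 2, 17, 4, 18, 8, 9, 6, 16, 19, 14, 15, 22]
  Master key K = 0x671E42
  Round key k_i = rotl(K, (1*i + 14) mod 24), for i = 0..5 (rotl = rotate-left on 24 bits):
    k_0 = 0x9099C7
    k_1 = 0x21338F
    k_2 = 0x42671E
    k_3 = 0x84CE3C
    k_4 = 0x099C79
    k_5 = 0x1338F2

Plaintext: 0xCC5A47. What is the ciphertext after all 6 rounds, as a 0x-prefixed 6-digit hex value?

s_0 = plaintext = 0xCC5A47
s_1 = Round(s_0, k_0) = 0xF5192E
s_2 = Round(s_1, k_1) = 0x5ACB13
s_3 = Round(s_2, k_2) = 0x366DEC
s_4 = Round(s_3, k_3) = 0xD1B73A
s_5 = Round(s_4, k_4) = 0x29AB23
s_6 = Round(s_5, k_5) = 0x699242

0x699242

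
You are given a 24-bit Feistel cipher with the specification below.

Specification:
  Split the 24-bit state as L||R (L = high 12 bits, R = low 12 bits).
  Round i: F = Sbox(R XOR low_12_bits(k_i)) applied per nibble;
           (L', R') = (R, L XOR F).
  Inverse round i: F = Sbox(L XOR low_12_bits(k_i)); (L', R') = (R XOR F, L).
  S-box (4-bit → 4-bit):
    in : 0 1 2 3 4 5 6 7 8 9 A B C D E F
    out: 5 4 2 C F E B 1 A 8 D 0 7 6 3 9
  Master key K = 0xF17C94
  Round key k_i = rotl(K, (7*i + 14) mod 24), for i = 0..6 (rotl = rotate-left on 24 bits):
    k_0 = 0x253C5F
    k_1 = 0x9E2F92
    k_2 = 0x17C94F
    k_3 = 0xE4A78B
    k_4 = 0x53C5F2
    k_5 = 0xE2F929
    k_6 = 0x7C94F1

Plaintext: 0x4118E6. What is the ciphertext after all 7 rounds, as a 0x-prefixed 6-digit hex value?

0xA7EB90

s_0 = plaintext = 0x4118E6
s_1 = Round(s_0, k_0) = 0x8E6B19
s_2 = Round(s_1, k_1) = 0xB19746
s_3 = Round(s_2, k_2) = 0x746841
s_4 = Round(s_3, k_3) = 0x841E3B
s_5 = Round(s_4, k_4) = 0xE3B839
s_6 = Round(s_5, k_5) = 0x839A7E
s_7 = Round(s_6, k_6) = 0xA7EB90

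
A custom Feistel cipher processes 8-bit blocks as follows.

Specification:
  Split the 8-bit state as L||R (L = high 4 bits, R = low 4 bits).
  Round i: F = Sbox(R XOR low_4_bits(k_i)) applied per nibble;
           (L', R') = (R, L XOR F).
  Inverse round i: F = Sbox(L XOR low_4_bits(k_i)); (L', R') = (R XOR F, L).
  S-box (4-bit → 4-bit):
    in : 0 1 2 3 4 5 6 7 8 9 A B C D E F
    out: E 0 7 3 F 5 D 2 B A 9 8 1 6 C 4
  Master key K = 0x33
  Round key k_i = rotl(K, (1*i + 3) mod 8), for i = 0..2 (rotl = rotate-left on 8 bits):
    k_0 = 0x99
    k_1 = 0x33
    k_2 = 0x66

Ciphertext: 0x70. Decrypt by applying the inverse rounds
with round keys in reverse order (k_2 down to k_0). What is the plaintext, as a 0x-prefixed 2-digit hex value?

0x64

s_0 = ciphertext = 0x70
s_1 = InvRound(s_0, k_2) = 0x07
s_2 = InvRound(s_1, k_1) = 0x40
s_3 = InvRound(s_2, k_0) = 0x64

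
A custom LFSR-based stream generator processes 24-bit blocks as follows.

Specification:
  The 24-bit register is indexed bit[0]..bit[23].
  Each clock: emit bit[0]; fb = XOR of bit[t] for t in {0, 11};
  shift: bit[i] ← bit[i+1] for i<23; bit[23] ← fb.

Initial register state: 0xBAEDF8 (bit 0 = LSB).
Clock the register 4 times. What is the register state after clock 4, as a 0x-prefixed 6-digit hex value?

0x5BAEDF

reg_0 = 0xBAEDF8
clock 1: out=0, reg = 0xDD76FC
clock 2: out=0, reg = 0x6EBB7E
clock 3: out=0, reg = 0xB75DBF
clock 4: out=1, reg = 0x5BAEDF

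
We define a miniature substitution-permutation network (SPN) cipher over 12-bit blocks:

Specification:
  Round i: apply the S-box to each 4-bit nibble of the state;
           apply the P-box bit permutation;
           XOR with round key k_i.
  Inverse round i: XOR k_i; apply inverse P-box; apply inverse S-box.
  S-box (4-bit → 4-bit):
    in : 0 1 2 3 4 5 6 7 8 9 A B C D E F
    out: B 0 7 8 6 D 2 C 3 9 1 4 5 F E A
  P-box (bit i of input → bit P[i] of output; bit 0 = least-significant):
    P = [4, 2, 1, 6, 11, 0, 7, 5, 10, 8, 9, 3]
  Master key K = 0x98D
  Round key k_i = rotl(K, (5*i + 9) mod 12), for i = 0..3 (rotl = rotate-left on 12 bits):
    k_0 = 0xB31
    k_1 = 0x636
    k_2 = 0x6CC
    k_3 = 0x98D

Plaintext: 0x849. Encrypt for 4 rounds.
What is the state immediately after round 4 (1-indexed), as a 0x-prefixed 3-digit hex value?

s_0 = plaintext = 0x849
s_1 = Round(s_0, k_0) = 0xEE0
s_2 = Round(s_1, k_1) = 0x5CB
s_3 = Round(s_2, k_2) = 0x846
s_4 = Round(s_3, k_3) = 0xC08

0xC08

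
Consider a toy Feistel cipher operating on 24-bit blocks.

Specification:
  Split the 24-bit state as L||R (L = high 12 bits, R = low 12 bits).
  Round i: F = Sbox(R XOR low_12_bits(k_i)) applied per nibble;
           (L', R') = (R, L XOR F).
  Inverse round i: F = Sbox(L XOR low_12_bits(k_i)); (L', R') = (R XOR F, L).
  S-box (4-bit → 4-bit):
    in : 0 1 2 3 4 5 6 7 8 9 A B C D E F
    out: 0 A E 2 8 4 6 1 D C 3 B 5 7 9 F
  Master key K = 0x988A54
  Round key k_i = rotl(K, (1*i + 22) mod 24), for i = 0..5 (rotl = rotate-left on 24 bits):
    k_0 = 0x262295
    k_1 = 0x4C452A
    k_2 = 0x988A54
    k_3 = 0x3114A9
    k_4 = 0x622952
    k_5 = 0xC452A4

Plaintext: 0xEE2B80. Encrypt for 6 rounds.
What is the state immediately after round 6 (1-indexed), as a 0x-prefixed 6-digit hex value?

s_0 = plaintext = 0xEE2B80
s_1 = Round(s_0, k_0) = 0xB80246
s_2 = Round(s_1, k_1) = 0x246AE5
s_3 = Round(s_2, k_2) = 0xAE52FC
s_4 = Round(s_3, k_3) = 0x2FCCA1
s_5 = Round(s_4, k_4) = 0xCA160E
s_6 = Round(s_5, k_5) = 0x60E492

0x60E492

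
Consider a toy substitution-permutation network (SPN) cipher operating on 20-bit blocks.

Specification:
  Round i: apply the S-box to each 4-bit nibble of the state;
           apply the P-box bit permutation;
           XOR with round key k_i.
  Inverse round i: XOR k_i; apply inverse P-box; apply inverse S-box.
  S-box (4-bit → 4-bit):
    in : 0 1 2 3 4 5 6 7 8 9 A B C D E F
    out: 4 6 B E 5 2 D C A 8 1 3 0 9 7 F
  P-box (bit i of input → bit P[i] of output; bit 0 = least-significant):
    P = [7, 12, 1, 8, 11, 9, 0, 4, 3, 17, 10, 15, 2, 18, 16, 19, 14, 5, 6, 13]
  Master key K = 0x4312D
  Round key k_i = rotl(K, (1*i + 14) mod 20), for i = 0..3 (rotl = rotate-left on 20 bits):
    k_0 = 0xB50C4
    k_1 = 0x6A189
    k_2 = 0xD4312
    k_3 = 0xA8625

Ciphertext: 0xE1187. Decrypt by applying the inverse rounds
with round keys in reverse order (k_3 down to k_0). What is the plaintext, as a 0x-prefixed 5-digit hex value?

s_0 = ciphertext = 0xE1187
s_1 = InvRound(s_0, k_3) = 0x5575F
s_2 = InvRound(s_1, k_2) = 0x0D405
s_3 = InvRound(s_2, k_1) = 0xDBEC2
s_4 = InvRound(s_3, k_0) = 0xDB3B0

0xDB3B0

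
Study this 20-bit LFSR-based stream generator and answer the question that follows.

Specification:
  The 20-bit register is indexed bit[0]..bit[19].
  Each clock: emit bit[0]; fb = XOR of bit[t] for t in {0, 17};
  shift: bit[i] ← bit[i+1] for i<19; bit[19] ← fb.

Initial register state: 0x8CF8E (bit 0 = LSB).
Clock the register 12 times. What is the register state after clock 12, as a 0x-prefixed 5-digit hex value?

reg_0 = 0x8CF8E
clock 1: out=0, reg = 0x467C7
clock 2: out=1, reg = 0xA33E3
clock 3: out=1, reg = 0x519F1
clock 4: out=1, reg = 0xA8CF8
clock 5: out=0, reg = 0xD467C
clock 6: out=0, reg = 0x6A33E
clock 7: out=0, reg = 0xB519F
clock 8: out=1, reg = 0x5A8CF
clock 9: out=1, reg = 0xAD467
clock 10: out=1, reg = 0x56A33
clock 11: out=1, reg = 0xAB519
clock 12: out=1, reg = 0x55A8C

0x55A8C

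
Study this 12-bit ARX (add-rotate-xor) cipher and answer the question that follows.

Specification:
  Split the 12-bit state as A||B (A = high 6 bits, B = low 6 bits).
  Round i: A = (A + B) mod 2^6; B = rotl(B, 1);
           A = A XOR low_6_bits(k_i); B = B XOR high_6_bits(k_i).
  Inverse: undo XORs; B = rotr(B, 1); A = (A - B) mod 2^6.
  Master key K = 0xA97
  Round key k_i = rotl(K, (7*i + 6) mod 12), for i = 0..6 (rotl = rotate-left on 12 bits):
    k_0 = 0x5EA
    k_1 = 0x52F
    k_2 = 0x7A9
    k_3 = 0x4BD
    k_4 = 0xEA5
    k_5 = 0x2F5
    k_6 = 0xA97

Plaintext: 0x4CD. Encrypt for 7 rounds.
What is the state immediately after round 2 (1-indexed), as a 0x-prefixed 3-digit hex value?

0xE0E

s_0 = plaintext = 0x4CD
s_1 = Round(s_0, k_0) = 0x28D
s_2 = Round(s_1, k_1) = 0xE0E
s_3 = Round(s_2, k_2) = 0xBC2
s_4 = Round(s_3, k_3) = 0x316
s_5 = Round(s_4, k_4) = 0x1D6
s_6 = Round(s_5, k_5) = 0xA27
s_7 = Round(s_6, k_6) = 0x625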